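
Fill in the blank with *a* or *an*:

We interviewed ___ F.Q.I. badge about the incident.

an

The indefinite article is chosen by the initial *sound* of the following word, not its spelling.
The initialism *F.Q.I.* is read letter by letter; the first letter, F, is pronounced /ɛf/, which begins with a vowel sound.
So the article is *an*: We interviewed an F.Q.I. badge about the incident.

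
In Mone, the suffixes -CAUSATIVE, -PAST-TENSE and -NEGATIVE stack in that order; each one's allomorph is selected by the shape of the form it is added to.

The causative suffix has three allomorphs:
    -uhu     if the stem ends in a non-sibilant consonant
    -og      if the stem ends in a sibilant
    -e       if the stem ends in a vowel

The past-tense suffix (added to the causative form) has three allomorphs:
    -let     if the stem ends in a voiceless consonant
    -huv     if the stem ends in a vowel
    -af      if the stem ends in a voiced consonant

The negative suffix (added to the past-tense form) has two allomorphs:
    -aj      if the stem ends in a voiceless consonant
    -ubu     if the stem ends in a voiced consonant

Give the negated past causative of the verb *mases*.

masesogafaj

*mases* — final sound /s/ (a sibilant) → -og → *masesog*.
The final sound of the causative form *masesog* is /g/, which is a voiced consonant, so the past-tense suffix is -af, giving *masesogaf*.
The past-tense form *masesogaf*: final consonant = /f/, voiceless → -aj → *masesogafaj*.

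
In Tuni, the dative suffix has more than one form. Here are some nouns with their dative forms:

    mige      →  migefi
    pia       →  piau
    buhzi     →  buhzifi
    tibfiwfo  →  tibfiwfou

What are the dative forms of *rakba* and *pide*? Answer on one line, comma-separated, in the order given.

Looking at the last vowel of each stem: -fi when the last vowel of the stem is a front vowel (*mige*, *buhzi*); -u when the last vowel of the stem is a back vowel (*pia*, *tibfiwfo*).
Since the last vowel of *rakba* is /a/ (a back vowel), it takes -u, giving *rakbau*.
*pide*: last vowel = /e/, a front vowel → -fi → *pidefi*.

rakbau, pidefi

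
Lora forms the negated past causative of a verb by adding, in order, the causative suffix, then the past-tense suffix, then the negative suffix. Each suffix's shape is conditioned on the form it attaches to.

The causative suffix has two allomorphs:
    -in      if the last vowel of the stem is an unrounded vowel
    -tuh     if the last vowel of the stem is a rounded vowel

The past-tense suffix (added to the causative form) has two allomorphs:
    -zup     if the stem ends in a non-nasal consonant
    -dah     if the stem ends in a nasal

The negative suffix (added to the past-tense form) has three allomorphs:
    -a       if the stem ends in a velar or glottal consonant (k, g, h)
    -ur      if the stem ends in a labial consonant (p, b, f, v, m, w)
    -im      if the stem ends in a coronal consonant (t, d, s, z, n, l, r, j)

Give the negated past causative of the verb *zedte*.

Since the last vowel of *zedte* is /e/ (an unrounded vowel), it takes -in, giving *zedtein*.
The causative form *zedtein* — final consonant /n/ (a nasal) → -dah → *zedteindah*.
The past-tense form *zedteindah* — final consonant /h/ (velar/glottal) → -a → *zedteindaha*.

zedteindaha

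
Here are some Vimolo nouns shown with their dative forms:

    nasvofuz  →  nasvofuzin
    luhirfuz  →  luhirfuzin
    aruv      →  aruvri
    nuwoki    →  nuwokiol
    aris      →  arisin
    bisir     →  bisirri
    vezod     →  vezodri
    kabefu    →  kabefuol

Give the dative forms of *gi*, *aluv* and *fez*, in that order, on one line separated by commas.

The alternation tracks the final sound of the stem — -in when the stem ends in a sibilant (*nasvofuz*, *luhirfuz*, *aris*); -ri when the stem ends in a non-sibilant consonant (*aruv*, *bisir*, *vezod*); -ol when the stem ends in a vowel (*nuwoki*, *kabefu*).
*gi* — final sound /i/ (a vowel) → -ol → *giol*.
Since the final sound of *aluv* is /v/ (a non-sibilant consonant), it takes -ri, giving *aluvri*.
*fez* — final sound /z/ (a sibilant) → -in → *fezin*.

giol, aluvri, fezin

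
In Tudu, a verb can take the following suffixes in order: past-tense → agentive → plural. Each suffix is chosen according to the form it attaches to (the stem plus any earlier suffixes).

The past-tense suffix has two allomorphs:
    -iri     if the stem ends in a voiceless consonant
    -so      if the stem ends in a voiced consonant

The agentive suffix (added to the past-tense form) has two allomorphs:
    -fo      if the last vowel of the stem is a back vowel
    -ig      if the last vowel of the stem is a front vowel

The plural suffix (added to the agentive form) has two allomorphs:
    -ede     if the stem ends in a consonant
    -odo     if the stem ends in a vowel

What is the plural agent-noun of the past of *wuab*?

wuabsofoodo

Since the final consonant of *wuab* is /b/ (voiced), it takes -so, giving *wuabso*.
The last vowel of the past-tense form *wuabso* is /o/, which is a back vowel, so the agentive suffix is -fo, giving *wuabsofo*.
The final sound of the agentive form *wuabsofo* is /o/, which is a vowel, so the plural suffix is -odo, giving *wuabsofoodo*.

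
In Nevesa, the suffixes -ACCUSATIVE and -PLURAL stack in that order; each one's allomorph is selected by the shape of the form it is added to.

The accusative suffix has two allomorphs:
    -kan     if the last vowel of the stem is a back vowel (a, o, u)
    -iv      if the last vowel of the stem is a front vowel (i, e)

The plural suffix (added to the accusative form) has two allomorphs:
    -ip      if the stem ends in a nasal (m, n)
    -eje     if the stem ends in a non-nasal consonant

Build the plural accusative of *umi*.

The last vowel of *umi* is /i/, which is a front vowel, so the accusative suffix is -iv, giving *umiiv*.
Since the final consonant of the accusative form *umiiv* is /v/ (non-nasal), it takes -eje, giving *umiiveje*.

umiiveje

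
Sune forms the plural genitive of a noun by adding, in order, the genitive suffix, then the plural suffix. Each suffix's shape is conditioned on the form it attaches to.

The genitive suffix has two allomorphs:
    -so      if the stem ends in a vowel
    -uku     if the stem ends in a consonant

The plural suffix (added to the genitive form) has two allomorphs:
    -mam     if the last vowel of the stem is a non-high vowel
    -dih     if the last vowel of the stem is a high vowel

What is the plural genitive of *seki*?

Since the final sound of *seki* is /i/ (a vowel), it takes -so, giving *sekiso*.
Since the last vowel of the genitive form *sekiso* is /o/ (a non-high vowel), it takes -mam, giving *sekisomam*.

sekisomam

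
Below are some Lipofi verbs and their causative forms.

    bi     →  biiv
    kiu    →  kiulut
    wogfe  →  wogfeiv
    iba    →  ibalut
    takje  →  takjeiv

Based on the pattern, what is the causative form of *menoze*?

menozeiv

Looking at the last vowel of each stem: -iv when the last vowel of the stem is a front vowel (*bi*, *wogfe*, *takje*); -lut when the last vowel of the stem is a back vowel (*kiu*, *iba*).
The last vowel of *menoze* is /e/, which is a front vowel, so the suffix is -iv, giving *menozeiv*.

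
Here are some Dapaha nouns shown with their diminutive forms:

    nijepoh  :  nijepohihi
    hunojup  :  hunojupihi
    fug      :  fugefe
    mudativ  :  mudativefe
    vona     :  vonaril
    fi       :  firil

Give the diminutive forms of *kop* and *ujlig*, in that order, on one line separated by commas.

kopihi, ujligefe

Looking at the final sound of each stem: -ihi when the stem ends in a voiceless consonant (*nijepoh*, *hunojup*); -efe when the stem ends in a voiced consonant (*fug*, *mudativ*); -ril when the stem ends in a vowel (*vona*, *fi*).
*kop* — final sound /p/ (a voiceless consonant) → -ihi → *kopihi*.
The final sound of *ujlig* is /g/, which is a voiced consonant, so the suffix is -efe, giving *ujligefe*.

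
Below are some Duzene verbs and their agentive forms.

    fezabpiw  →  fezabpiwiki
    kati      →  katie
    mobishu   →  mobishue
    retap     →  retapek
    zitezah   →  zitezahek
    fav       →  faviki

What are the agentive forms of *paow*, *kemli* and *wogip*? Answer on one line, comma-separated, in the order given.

The pattern is voicing of the final sound: -ek when the stem ends in a voiceless consonant (*retap*, *zitezah*); -iki when the stem ends in a voiced consonant (*fezabpiw*, *fav*); -e when the stem ends in a vowel (*kati*, *mobishu*).
*paow* — final sound /w/ (a voiced consonant) → -iki → *paowiki*.
Since the final sound of *kemli* is /i/ (a vowel), it takes -e, giving *kemlie*.
Since the final sound of *wogip* is /p/ (a voiceless consonant), it takes -ek, giving *wogipek*.

paowiki, kemlie, wogipek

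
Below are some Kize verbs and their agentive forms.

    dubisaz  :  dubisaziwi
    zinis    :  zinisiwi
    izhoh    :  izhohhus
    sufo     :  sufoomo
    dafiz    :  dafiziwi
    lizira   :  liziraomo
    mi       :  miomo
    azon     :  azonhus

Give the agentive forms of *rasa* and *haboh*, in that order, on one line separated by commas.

The pattern is sibilance of the final sound: -iwi when the stem ends in a sibilant (*dubisaz*, *zinis*, *dafiz*); -hus when the stem ends in a non-sibilant consonant (*izhoh*, *azon*); -omo when the stem ends in a vowel (*sufo*, *lizira*, *mi*).
Since the final sound of *rasa* is /a/ (a vowel), it takes -omo, giving *rasaomo*.
*haboh* — final sound /h/ (a non-sibilant consonant) → -hus → *habohhus*.

rasaomo, habohhus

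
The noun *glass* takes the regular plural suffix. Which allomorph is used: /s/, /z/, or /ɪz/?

/ɪz/

The stem *glass* ends in a sibilant (/s, z, ʃ, ʒ, tʃ, dʒ/).
The plural suffix surfaces as /ɪz/ after sibilants, /s/ after other voiceless consonants, and /z/ after other voiced sounds.
So the plural -s on *glass* is pronounced /ɪz/.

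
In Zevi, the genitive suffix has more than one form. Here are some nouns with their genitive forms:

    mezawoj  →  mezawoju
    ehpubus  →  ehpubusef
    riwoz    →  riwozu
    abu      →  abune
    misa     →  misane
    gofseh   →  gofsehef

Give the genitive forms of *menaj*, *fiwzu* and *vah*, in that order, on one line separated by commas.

menaju, fiwzune, vahef

Looking at the final sound of each stem: -ef when the stem ends in a voiceless consonant (*ehpubus*, *gofseh*); -u when the stem ends in a voiced consonant (*mezawoj*, *riwoz*); -ne when the stem ends in a vowel (*abu*, *misa*).
*menaj* — final sound /j/ (a voiced consonant) → -u → *menaju*.
*fiwzu*: final sound = /u/, a vowel → -ne → *fiwzune*.
*vah*: final sound = /h/, a voiceless consonant → -ef → *vahef*.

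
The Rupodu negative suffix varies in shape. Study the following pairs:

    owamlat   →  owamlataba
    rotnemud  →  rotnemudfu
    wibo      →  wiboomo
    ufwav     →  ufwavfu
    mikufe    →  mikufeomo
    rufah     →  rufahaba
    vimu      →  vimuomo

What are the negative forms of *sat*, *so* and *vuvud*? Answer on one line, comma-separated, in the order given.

sataba, soomo, vuvudfu

The alternation tracks the final sound of the stem — -aba when the stem ends in a voiceless consonant (*owamlat*, *rufah*); -fu when the stem ends in a voiced consonant (*rotnemud*, *ufwav*); -omo when the stem ends in a vowel (*wibo*, *mikufe*, *vimu*).
Since the final sound of *sat* is /t/ (a voiceless consonant), it takes -aba, giving *sataba*.
The final sound of *so* is /o/, which is a vowel, so the suffix is -omo, giving *soomo*.
Since the final sound of *vuvud* is /d/ (a voiced consonant), it takes -fu, giving *vuvudfu*.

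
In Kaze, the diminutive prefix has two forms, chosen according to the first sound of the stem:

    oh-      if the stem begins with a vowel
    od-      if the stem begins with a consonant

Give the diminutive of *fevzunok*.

odfevzunok

*fevzunok* — first sound /f/ (a consonant) → od- → *odfevzunok*.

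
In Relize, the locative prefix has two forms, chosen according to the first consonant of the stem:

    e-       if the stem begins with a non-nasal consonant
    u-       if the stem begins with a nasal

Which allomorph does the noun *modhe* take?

*modhe* — first consonant /m/ (a nasal) → u-.

u-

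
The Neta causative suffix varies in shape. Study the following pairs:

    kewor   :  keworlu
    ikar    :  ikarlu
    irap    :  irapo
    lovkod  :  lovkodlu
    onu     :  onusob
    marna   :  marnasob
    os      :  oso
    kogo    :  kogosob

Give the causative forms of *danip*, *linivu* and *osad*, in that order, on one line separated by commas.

danipo, linivusob, osadlu

The pattern is voicing of the final sound: -o when the stem ends in a voiceless consonant (*irap*, *os*); -lu when the stem ends in a voiced consonant (*kewor*, *ikar*, *lovkod*); -sob when the stem ends in a vowel (*onu*, *marna*, *kogo*).
*danip*: final sound = /p/, a voiceless consonant → -o → *danipo*.
The final sound of *linivu* is /u/, which is a vowel, so the suffix is -sob, giving *linivusob*.
*osad*: final sound = /d/, a voiced consonant → -lu → *osadlu*.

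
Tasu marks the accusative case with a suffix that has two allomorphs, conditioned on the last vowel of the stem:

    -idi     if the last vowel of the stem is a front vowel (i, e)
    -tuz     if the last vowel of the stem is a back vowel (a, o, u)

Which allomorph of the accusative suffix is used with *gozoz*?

-tuz

Since the last vowel of *gozoz* is /o/ (a back vowel), it takes -tuz.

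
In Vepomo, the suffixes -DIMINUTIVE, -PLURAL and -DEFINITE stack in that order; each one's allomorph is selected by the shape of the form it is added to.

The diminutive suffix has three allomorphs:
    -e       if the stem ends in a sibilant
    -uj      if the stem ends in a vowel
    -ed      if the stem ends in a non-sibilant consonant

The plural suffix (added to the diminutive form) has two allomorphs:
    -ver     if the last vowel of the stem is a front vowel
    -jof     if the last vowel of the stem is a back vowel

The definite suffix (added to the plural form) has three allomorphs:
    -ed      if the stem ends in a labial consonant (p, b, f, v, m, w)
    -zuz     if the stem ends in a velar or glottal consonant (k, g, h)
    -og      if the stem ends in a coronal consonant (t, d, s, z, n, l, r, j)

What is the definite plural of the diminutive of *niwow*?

niwowedverog

*niwow* — final sound /w/ (a non-sibilant consonant) → -ed → *niwowed*.
The diminutive form *niwowed*: last vowel = /e/, a front vowel → -ver → *niwowedver*.
The final consonant of the plural form *niwowedver* is /r/, which is coronal, so the definite suffix is -og, giving *niwowedverog*.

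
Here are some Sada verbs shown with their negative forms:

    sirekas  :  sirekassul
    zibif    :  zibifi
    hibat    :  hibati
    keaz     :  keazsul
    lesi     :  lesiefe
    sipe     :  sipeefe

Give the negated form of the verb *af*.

The suffix is conditioned by the final sound: -sul when the stem ends in a sibilant (*sirekas*, *keaz*); -i when the stem ends in a non-sibilant consonant (*zibif*, *hibat*); -efe when the stem ends in a vowel (*lesi*, *sipe*).
The final sound of *af* is /f/, which is a non-sibilant consonant, so the suffix is -i, giving *afi*.

afi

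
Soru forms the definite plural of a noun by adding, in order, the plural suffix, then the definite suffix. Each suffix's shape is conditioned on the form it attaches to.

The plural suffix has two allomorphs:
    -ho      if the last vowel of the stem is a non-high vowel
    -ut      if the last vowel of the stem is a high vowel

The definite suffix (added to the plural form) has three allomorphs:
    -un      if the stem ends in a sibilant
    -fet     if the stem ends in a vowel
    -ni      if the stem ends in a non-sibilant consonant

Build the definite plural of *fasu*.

fasuutni

Since the last vowel of *fasu* is /u/ (a high vowel), it takes -ut, giving *fasuut*.
The plural form *fasuut*: final sound = /t/, a non-sibilant consonant → -ni → *fasuutni*.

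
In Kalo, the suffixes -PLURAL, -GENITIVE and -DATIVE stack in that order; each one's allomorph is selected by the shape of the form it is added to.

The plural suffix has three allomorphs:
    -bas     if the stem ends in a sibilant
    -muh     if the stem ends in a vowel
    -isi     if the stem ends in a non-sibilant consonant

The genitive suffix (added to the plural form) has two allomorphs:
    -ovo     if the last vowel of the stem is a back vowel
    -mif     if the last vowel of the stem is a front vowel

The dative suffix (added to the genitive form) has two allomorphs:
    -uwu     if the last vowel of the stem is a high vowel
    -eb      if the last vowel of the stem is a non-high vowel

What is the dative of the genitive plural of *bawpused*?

bawpusedisimifuwu

*bawpused*: final sound = /d/, a non-sibilant consonant → -isi → *bawpusedisi*.
Since the last vowel of the plural form *bawpusedisi* is /i/ (a front vowel), it takes -mif, giving *bawpusedisimif*.
Since the last vowel of the genitive form *bawpusedisimif* is /i/ (a high vowel), it takes -uwu, giving *bawpusedisimifuwu*.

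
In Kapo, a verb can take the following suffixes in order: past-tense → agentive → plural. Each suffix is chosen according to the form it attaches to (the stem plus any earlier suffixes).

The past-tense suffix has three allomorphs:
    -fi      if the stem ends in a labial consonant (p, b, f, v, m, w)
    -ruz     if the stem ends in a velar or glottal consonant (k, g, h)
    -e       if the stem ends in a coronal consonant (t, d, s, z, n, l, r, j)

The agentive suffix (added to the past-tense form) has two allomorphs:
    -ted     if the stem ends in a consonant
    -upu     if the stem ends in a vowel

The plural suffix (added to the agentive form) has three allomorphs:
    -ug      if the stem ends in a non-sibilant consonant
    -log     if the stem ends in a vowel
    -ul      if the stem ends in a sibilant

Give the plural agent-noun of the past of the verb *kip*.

*kip*: final consonant = /p/, labial → -fi → *kipfi*.
The final sound of the past-tense form *kipfi* is /i/, which is a vowel, so the agentive suffix is -upu, giving *kipfiupu*.
The final sound of the agentive form *kipfiupu* is /u/, which is a vowel, so the plural suffix is -log, giving *kipfiupulog*.

kipfiupulog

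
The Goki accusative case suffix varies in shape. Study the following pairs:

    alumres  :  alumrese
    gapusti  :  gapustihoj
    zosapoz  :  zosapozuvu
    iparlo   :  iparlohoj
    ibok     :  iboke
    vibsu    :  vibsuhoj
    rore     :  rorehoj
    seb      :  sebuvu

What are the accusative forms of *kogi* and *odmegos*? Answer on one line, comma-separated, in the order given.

The pattern is voicing of the final sound: -e when the stem ends in a voiceless consonant (*alumres*, *ibok*); -uvu when the stem ends in a voiced consonant (*zosapoz*, *seb*); -hoj when the stem ends in a vowel (*gapusti*, *iparlo*, *vibsu*, *rore*).
Since the final sound of *kogi* is /i/ (a vowel), it takes -hoj, giving *kogihoj*.
*odmegos*: final sound = /s/, a voiceless consonant → -e → *odmegose*.

kogihoj, odmegose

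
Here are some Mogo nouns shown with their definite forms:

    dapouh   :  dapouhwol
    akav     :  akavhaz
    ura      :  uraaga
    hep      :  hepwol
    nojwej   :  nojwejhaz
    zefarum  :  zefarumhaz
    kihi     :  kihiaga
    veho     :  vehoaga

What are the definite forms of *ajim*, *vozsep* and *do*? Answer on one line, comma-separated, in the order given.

ajimhaz, vozsepwol, doaga

The suffix is conditioned by the final sound: -wol when the stem ends in a voiceless consonant (*dapouh*, *hep*); -haz when the stem ends in a voiced consonant (*akav*, *nojwej*, *zefarum*); -aga when the stem ends in a vowel (*ura*, *kihi*, *veho*).
*ajim*: final sound = /m/, a voiced consonant → -haz → *ajimhaz*.
*vozsep* — final sound /p/ (a voiceless consonant) → -wol → *vozsepwol*.
*do* — final sound /o/ (a vowel) → -aga → *doaga*.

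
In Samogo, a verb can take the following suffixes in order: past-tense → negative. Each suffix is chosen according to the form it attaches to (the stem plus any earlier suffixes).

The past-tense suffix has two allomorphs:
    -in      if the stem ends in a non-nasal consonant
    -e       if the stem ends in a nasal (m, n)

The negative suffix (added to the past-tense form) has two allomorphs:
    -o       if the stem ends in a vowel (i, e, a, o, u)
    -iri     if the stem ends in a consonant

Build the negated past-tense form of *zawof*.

zawofiniri

*zawof*: final consonant = /f/, non-nasal → -in → *zawofin*.
The past-tense form *zawofin* — final sound /n/ (a consonant) → -iri → *zawofiniri*.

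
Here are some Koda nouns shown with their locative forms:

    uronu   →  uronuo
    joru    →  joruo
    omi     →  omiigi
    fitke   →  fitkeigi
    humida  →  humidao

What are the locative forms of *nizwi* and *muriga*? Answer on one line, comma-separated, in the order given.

nizwiigi, murigao

The pattern is front/back vowel harmony: -igi when the last vowel of the stem is a front vowel (*omi*, *fitke*); -o when the last vowel of the stem is a back vowel (*uronu*, *joru*, *humida*).
*nizwi* — last vowel /i/ (a front vowel) → -igi → *nizwiigi*.
The last vowel of *muriga* is /a/, which is a back vowel, so the suffix is -o, giving *murigao*.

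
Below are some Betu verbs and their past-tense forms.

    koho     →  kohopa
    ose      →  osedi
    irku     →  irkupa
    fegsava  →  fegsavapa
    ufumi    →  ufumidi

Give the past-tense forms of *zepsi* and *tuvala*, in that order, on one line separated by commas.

The alternation tracks the last vowel of the stem — -di when the last vowel of the stem is a front vowel (*ose*, *ufumi*); -pa when the last vowel of the stem is a back vowel (*koho*, *irku*, *fegsava*).
*zepsi*: last vowel = /i/, a front vowel → -di → *zepsidi*.
*tuvala*: last vowel = /a/, a back vowel → -pa → *tuvalapa*.

zepsidi, tuvalapa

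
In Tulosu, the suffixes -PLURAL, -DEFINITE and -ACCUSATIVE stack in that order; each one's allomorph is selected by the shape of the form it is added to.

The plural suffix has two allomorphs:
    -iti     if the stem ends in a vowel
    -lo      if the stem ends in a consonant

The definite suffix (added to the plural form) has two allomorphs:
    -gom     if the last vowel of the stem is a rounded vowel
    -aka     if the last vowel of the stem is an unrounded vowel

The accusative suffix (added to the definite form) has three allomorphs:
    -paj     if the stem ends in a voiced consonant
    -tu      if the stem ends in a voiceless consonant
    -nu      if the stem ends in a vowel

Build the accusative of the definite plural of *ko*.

koitiakanu

*ko* — final sound /o/ (a vowel) → -iti → *koiti*.
Since the last vowel of the plural form *koiti* is /i/ (an unrounded vowel), it takes -aka, giving *koitiaka*.
The definite form *koitiaka* — final sound /a/ (a vowel) → -nu → *koitiakanu*.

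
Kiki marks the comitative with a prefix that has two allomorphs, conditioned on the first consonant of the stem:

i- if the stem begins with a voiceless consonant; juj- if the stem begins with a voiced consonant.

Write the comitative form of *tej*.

Since the first consonant of *tej* is /t/ (voiceless), it takes i-, giving *itej*.

itej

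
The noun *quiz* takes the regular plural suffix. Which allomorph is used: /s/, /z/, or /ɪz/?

The stem *quiz* ends in a sibilant (/s, z, ʃ, ʒ, tʃ, dʒ/).
The plural suffix surfaces as /ɪz/ after sibilants, /s/ after other voiceless consonants, and /z/ after other voiced sounds.
So the plural -s on *quiz* is pronounced /ɪz/.

/ɪz/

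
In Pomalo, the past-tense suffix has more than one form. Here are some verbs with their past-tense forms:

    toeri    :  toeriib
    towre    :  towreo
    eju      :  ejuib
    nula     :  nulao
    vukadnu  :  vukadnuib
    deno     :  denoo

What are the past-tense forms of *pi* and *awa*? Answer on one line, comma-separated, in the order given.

The suffix is conditioned by the last vowel: -ib when the last vowel of the stem is a high vowel (*toeri*, *eju*, *vukadnu*); -o when the last vowel of the stem is a non-high vowel (*towre*, *nula*, *deno*).
*pi* — last vowel /i/ (a high vowel) → -ib → *piib*.
Since the last vowel of *awa* is /a/ (a non-high vowel), it takes -o, giving *awao*.

piib, awao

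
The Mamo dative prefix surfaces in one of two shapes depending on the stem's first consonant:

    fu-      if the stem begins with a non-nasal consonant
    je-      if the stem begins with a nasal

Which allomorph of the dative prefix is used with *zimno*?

The first consonant of *zimno* is /z/, which is non-nasal, so the prefix is fu-.

fu-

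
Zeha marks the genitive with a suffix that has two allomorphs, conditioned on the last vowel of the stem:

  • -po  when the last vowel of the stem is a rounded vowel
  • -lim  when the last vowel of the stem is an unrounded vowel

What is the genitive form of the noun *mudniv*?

*mudniv* — last vowel /i/ (an unrounded vowel) → -lim → *mudnivlim*.

mudnivlim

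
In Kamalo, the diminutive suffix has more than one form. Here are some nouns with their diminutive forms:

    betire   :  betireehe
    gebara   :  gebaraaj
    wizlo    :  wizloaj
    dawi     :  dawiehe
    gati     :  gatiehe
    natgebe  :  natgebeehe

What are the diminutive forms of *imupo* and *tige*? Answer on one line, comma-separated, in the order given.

imupoaj, tigeehe

Looking at the last vowel of each stem: -ehe when the last vowel of the stem is a front vowel (*betire*, *dawi*, *gati*, *natgebe*); -aj when the last vowel of the stem is a back vowel (*gebara*, *wizlo*).
*imupo* — last vowel /o/ (a back vowel) → -aj → *imupoaj*.
*tige* — last vowel /e/ (a front vowel) → -ehe → *tigeehe*.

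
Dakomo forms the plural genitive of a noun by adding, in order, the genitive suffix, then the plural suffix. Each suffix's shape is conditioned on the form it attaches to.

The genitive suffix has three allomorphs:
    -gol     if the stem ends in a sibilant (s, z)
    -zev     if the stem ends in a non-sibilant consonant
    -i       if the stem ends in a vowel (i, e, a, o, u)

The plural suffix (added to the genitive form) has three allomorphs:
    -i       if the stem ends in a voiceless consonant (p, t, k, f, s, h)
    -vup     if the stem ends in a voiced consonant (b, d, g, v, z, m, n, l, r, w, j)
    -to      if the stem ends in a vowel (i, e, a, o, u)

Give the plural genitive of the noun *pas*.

pasgolvup

Since the final sound of *pas* is /s/ (a sibilant), it takes -gol, giving *pasgol*.
The genitive form *pasgol* — final sound /l/ (a voiced consonant) → -vup → *pasgolvup*.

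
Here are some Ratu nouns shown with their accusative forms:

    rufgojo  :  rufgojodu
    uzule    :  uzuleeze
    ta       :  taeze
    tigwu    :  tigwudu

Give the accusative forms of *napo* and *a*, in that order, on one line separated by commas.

The pattern is rounding harmony: -du when the last vowel of the stem is a rounded vowel (*rufgojo*, *tigwu*); -eze when the last vowel of the stem is an unrounded vowel (*uzule*, *ta*).
*napo* — last vowel /o/ (a rounded vowel) → -du → *napodu*.
Since the last vowel of *a* is /a/ (an unrounded vowel), it takes -eze, giving *aeze*.

napodu, aeze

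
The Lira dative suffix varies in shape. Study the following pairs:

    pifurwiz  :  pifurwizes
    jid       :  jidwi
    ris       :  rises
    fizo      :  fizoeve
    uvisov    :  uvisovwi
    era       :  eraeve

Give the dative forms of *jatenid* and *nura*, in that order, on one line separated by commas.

jatenidwi, nuraeve

Looking at the final sound of each stem: -es when the stem ends in a sibilant (*pifurwiz*, *ris*); -wi when the stem ends in a non-sibilant consonant (*jid*, *uvisov*); -eve when the stem ends in a vowel (*fizo*, *era*).
*jatenid* — final sound /d/ (a non-sibilant consonant) → -wi → *jatenidwi*.
Since the final sound of *nura* is /a/ (a vowel), it takes -eve, giving *nuraeve*.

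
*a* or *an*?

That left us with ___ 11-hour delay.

an

The indefinite article is chosen by the initial *sound* of the following word, not its spelling.
The number *11* is spoken "eleven", beginning with /ɪˈlɛvən/ — a vowel sound.
So the article is *an*: That left us with an 11-hour delay.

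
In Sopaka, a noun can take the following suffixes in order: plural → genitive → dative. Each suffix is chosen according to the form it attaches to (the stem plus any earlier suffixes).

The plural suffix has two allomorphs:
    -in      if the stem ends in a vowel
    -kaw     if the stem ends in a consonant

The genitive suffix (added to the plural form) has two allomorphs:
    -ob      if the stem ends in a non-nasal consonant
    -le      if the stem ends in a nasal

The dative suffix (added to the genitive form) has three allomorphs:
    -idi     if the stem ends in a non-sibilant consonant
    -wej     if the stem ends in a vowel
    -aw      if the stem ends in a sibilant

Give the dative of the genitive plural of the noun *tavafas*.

tavafaskawobidi

Since the final sound of *tavafas* is /s/ (a consonant), it takes -kaw, giving *tavafaskaw*.
The plural form *tavafaskaw* — final consonant /w/ (non-nasal) → -ob → *tavafaskawob*.
Since the final sound of the genitive form *tavafaskawob* is /b/ (a non-sibilant consonant), it takes -idi, giving *tavafaskawobidi*.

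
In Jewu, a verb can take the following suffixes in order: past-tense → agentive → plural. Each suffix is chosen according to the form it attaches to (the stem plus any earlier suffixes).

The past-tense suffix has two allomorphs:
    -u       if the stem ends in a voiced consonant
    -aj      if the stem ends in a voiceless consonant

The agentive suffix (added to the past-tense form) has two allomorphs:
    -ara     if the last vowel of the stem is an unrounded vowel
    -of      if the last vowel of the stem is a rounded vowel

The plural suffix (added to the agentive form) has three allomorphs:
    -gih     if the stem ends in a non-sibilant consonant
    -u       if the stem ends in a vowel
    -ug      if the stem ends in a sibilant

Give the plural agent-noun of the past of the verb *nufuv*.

*nufuv* — final consonant /v/ (voiced) → -u → *nufuvu*.
The past-tense form *nufuvu* — last vowel /u/ (a rounded vowel) → -of → *nufuvuof*.
The agentive form *nufuvuof* — final sound /f/ (a non-sibilant consonant) → -gih → *nufuvuofgih*.

nufuvuofgih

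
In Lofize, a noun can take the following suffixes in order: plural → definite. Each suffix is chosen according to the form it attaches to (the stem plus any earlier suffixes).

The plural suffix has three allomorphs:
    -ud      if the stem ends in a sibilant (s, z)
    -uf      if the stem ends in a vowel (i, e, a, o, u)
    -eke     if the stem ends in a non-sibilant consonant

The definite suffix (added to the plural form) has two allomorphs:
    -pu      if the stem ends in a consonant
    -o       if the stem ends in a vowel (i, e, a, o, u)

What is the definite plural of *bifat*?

*bifat*: final sound = /t/, a non-sibilant consonant → -eke → *bifateke*.
The final sound of the plural form *bifateke* is /e/, which is a vowel, so the definite suffix is -o, giving *bifatekeo*.

bifatekeo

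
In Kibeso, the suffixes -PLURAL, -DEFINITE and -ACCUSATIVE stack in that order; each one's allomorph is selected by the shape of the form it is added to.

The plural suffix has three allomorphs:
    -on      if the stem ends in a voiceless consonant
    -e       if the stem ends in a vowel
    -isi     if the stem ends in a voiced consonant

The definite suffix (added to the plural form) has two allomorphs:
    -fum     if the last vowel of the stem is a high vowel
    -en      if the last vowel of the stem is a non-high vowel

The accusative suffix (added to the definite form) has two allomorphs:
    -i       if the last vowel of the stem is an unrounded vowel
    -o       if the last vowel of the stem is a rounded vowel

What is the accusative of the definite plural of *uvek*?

uvekoneni

*uvek*: final sound = /k/, a voiceless consonant → -on → *uvekon*.
Since the last vowel of the plural form *uvekon* is /o/ (a non-high vowel), it takes -en, giving *uvekonen*.
The definite form *uvekonen*: last vowel = /e/, an unrounded vowel → -i → *uvekoneni*.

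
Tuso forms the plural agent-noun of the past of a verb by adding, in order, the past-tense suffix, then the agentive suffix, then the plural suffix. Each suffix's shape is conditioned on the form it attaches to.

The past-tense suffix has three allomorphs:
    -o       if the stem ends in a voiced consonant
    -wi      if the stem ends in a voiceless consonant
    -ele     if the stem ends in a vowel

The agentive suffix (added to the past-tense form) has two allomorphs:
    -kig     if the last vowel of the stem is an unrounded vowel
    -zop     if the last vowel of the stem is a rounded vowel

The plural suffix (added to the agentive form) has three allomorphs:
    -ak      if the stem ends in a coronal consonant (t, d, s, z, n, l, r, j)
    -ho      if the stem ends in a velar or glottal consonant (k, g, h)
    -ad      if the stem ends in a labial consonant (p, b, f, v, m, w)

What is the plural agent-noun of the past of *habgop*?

The final sound of *habgop* is /p/, which is a voiceless consonant, so the past-tense suffix is -wi, giving *habgopwi*.
The past-tense form *habgopwi*: last vowel = /i/, an unrounded vowel → -kig → *habgopwikig*.
The agentive form *habgopwikig*: final consonant = /g/, velar/glottal → -ho → *habgopwikigho*.

habgopwikigho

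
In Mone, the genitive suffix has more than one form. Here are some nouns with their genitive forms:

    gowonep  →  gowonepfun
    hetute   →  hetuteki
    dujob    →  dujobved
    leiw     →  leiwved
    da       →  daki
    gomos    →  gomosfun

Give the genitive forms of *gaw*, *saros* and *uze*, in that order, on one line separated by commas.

gawved, sarosfun, uzeki

The suffix is conditioned by the final sound: -fun when the stem ends in a voiceless consonant (*gowonep*, *gomos*); -ved when the stem ends in a voiced consonant (*dujob*, *leiw*); -ki when the stem ends in a vowel (*hetute*, *da*).
Since the final sound of *gaw* is /w/ (a voiced consonant), it takes -ved, giving *gawved*.
*saros*: final sound = /s/, a voiceless consonant → -fun → *sarosfun*.
*uze* — final sound /e/ (a vowel) → -ki → *uzeki*.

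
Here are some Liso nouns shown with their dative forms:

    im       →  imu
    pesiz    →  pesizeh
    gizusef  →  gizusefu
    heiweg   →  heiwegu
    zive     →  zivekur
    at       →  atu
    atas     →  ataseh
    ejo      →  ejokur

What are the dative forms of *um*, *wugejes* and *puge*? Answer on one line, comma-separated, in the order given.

umu, wugejeseh, pugekur

The suffix is conditioned by the final sound: -eh when the stem ends in a sibilant (*pesiz*, *atas*); -u when the stem ends in a non-sibilant consonant (*im*, *gizusef*, *heiweg*, *at*); -kur when the stem ends in a vowel (*zive*, *ejo*).
Since the final sound of *um* is /m/ (a non-sibilant consonant), it takes -u, giving *umu*.
*wugejes* — final sound /s/ (a sibilant) → -eh → *wugejeseh*.
The final sound of *puge* is /e/, which is a vowel, so the suffix is -kur, giving *pugekur*.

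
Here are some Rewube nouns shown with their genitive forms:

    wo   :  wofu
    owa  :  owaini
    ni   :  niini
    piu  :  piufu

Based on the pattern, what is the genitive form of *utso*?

The suffix is conditioned by the last vowel: -fu when the last vowel of the stem is a rounded vowel (*wo*, *piu*); -ini when the last vowel of the stem is an unrounded vowel (*owa*, *ni*).
*utso*: last vowel = /o/, a rounded vowel → -fu → *utsofu*.

utsofu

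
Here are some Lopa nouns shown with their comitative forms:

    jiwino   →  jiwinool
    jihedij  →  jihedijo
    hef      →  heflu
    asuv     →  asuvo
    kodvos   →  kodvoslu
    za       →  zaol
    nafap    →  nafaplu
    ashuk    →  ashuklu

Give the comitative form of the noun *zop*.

zoplu

Looking at the final sound of each stem: -lu when the stem ends in a voiceless consonant (*hef*, *kodvos*, *nafap*, *ashuk*); -o when the stem ends in a voiced consonant (*jihedij*, *asuv*); -ol when the stem ends in a vowel (*jiwino*, *za*).
*zop*: final sound = /p/, a voiceless consonant → -lu → *zoplu*.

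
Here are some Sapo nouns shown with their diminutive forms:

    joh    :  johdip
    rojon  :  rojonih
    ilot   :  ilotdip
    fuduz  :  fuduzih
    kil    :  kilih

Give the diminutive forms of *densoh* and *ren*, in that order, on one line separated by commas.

densohdip, renih

The alternation tracks the final consonant of the stem — -dip when the stem ends in a voiceless consonant (*joh*, *ilot*); -ih when the stem ends in a voiced consonant (*rojon*, *fuduz*, *kil*).
Since the final consonant of *densoh* is /h/ (voiceless), it takes -dip, giving *densohdip*.
The final consonant of *ren* is /n/, which is voiced, so the suffix is -ih, giving *renih*.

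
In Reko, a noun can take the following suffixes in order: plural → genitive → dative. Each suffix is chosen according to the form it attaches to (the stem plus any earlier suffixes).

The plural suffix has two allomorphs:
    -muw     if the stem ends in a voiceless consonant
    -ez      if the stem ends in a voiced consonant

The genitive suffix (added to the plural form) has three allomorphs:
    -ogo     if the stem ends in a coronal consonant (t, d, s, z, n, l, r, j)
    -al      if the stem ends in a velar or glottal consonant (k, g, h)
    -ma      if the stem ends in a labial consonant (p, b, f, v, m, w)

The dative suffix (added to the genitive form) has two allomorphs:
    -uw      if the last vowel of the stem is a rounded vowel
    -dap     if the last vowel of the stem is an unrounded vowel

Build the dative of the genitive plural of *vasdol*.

vasdolezogouw

*vasdol* — final consonant /l/ (voiced) → -ez → *vasdolez*.
The plural form *vasdolez* — final consonant /z/ (coronal) → -ogo → *vasdolezogo*.
Since the last vowel of the genitive form *vasdolezogo* is /o/ (a rounded vowel), it takes -uw, giving *vasdolezogouw*.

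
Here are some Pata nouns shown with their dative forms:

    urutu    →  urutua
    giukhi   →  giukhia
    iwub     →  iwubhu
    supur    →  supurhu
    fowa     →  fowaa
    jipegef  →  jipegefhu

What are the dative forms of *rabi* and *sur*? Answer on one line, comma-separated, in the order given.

Looking at the final sound of each stem: -hu when the stem ends in a consonant (*iwub*, *supur*, *jipegef*); -a when the stem ends in a vowel (*urutu*, *giukhi*, *fowa*).
*rabi*: final sound = /i/, a vowel → -a → *rabia*.
Since the final sound of *sur* is /r/ (a consonant), it takes -hu, giving *surhu*.

rabia, surhu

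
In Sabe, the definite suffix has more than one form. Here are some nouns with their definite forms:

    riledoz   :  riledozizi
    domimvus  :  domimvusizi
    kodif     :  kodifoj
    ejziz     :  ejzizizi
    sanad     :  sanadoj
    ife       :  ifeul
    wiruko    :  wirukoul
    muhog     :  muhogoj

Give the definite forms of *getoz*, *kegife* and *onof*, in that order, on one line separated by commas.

getozizi, kegifeul, onofoj

The pattern is sibilance of the final sound: -izi when the stem ends in a sibilant (*riledoz*, *domimvus*, *ejziz*); -oj when the stem ends in a non-sibilant consonant (*kodif*, *sanad*, *muhog*); -ul when the stem ends in a vowel (*ife*, *wiruko*).
*getoz*: final sound = /z/, a sibilant → -izi → *getozizi*.
*kegife* — final sound /e/ (a vowel) → -ul → *kegifeul*.
*onof*: final sound = /f/, a non-sibilant consonant → -oj → *onofoj*.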